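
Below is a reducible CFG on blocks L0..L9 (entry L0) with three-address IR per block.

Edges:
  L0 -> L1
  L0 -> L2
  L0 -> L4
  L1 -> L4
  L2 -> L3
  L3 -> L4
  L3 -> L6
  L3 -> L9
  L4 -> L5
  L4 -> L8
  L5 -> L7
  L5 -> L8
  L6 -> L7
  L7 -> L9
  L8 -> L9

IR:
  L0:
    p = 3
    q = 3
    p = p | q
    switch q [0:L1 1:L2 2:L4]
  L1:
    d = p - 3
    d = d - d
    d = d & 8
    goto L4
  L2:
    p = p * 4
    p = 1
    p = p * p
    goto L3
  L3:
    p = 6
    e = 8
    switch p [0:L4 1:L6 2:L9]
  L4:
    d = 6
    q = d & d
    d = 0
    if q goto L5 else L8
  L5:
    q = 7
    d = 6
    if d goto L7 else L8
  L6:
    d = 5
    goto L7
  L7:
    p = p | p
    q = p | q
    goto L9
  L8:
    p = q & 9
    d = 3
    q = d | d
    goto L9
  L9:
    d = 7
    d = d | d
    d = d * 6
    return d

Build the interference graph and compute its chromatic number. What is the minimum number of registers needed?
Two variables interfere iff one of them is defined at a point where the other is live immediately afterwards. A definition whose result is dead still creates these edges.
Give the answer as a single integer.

Block summaries:
  L0: def={p,q} ue=∅
  L1: def={d} ue={p}
  L2: def={p} ue={p}
  L3: def={e,p} ue=∅
  L4: def={d,q} ue=∅
  L5: def={d,q} ue=∅
  L6: def={d} ue=∅
  L7: def={p,q} ue={p,q}
  L8: def={d,p,q} ue={q}
  L9: def={d} ue=∅

Liveness:
  L0 li=∅ lo={p,q}
  L1 li={p} lo={p}
  L2 li={p,q} lo={q}
  L3 li={q} lo={p,q}
  L4 li={p} lo={p,q}
  L5 li={p} lo={p,q}
  L6 li={p,q} lo={p,q}
  L7 li={p,q} lo=∅
  L8 li={q} lo=∅
  L9 li=∅ lo=∅

Conflict graph:
  d: {p,q}
  e: {p,q}
  p: {d,e,q}
  q: {d,e,p}

Colouring:
  lower bound: {d,p,q} mutually conflict ⇒ χ ≥ 3
  assign d→c2 e→c2 p→c0 q→c1 — no edge inside a register ⇒ χ ≤ 3
  χ = 3

Answer: 3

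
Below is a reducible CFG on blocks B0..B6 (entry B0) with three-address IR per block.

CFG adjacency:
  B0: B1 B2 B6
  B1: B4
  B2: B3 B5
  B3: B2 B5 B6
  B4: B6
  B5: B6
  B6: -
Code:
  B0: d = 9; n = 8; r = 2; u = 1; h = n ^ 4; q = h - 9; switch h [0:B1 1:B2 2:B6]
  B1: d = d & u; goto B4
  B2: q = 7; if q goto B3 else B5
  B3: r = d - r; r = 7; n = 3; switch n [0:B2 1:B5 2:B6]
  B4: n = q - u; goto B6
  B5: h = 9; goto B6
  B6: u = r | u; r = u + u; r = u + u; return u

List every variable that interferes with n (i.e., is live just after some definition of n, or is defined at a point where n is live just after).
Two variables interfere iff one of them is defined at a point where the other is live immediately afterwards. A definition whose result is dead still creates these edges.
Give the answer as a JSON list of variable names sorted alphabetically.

Answer: ["d", "r", "u"]

Analysis:
def/use:
  B0: def={d,h,n,q,r,u} ue=∅
  B1: def={d} ue={d,u}
  B2: def={q} ue=∅
  B3: def={n,r} ue={d,r}
  B4: def={n} ue={q,u}
  B5: def={h} ue=∅
  B6: def={r,u} ue={r,u}

Liveness:
  B0 li=∅ lo={d,q,r,u}
  B1 li={d,q,r,u} lo={q,r,u}
  B2 li={d,r,u} lo={d,r,u}
  B3 li={d,r,u} lo={d,r,u}
  B4 li={q,r,u} lo={r,u}
  B5 li={r,u} lo={r,u}
  B6 li={r,u} lo=∅

Interference:
  d↔{h,n,q,r,u}
  h↔{d,q,r,u}
  n↔{d,r,u}
  q↔{d,h,r,u}
  r↔{d,h,n,q,u}
  u↔{d,h,n,q,r}

N(n) = ["d", "r", "u"]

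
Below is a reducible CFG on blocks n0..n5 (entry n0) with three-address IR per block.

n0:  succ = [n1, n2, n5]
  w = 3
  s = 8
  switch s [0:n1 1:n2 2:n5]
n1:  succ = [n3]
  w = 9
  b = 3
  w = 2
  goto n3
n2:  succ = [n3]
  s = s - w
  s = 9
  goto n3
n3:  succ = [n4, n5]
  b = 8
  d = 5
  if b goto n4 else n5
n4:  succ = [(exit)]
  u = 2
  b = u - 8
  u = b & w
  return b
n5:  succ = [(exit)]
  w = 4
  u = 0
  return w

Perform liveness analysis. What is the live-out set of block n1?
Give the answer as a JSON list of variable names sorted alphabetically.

Per-block:
  n0: def={s,w} ue=∅
  n1: def={b,w} ue=∅
  n2: def={s} ue={s,w}
  n3: def={b,d} ue=∅
  n4: def={b,u} ue={w}
  n5: def={u,w} ue=∅

Liveness:
  n0 li=∅ lo={s,w}
  n1 li=∅ lo={w}
  n2 li={s,w} lo={w}
  n3 li={w} lo={w}
  n4 li={w} lo=∅
  n5 li=∅ lo=∅

live-out(n1) = ["w"]

Answer: ["w"]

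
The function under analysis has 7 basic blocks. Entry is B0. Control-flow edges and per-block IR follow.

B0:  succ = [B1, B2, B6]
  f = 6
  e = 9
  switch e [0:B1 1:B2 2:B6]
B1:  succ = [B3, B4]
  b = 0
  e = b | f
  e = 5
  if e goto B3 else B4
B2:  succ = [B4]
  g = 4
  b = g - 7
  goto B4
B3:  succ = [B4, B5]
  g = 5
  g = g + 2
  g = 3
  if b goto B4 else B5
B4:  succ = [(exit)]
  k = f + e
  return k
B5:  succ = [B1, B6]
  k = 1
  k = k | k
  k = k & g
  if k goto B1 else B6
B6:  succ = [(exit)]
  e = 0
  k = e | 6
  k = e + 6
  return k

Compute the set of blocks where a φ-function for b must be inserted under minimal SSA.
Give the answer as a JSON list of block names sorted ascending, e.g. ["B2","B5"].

idom tree: B1←B0 B2←B0 B3←B1 B4←B0 B5←B3 B6←B0
Join-block Dom:
  B1: preds {B0,B5}: {B0} ∩ {B0,B1,B3,B5} = {B0}; idom=B0
  B4: preds {B1,B2,B3}: {B0,B1} ∩ {B0,B2} ∩ {B0,B1,B3} = {B0}; idom=B0
  B6: preds {B0,B5}: {B0} ∩ {B0,B1,B3,B5} = {B0}; idom=B0

Frontier:
  join B1 pred B0: · stop@B0
  join B1 pred B5: B5→B3→B1 stop@B0
  join B4 pred B1: B1 stop@B0
  join B4 pred B2: B2 stop@B0
  join B4 pred B3: B3→B1 stop@B0
  join B6 pred B0: · stop@B0
  join B6 pred B5: B5→B3→B1 stop@B0
  DF(B0)=∅
  DF(B1)={B1,B4,B6}
  DF(B2)={B4}
  DF(B3)={B1,B4,B6}
  DF(B4)=∅
  DF(B5)={B1,B6}
  DF(B6)=∅

φ for b: defs {B1,B2}
  DF⁺ = {B1,B4,B6}

Answer: ["B1", "B4", "B6"]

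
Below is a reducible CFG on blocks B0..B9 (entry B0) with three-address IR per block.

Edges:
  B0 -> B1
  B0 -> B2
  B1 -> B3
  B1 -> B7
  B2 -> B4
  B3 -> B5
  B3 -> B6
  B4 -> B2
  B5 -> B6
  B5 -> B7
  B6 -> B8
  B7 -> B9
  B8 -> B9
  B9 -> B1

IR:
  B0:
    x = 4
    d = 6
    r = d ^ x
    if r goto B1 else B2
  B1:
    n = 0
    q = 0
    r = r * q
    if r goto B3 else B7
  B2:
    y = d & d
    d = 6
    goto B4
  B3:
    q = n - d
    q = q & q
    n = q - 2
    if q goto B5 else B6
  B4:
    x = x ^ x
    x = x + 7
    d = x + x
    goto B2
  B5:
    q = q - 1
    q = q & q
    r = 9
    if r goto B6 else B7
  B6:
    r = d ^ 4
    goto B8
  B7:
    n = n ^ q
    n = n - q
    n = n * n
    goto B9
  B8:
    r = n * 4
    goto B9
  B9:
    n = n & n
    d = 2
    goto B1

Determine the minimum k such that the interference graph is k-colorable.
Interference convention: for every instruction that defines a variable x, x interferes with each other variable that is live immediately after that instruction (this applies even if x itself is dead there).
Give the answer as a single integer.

Block summaries:
  B0: def={d,r,x} ue=∅
  B1: def={n,q,r} ue={r}
  B2: def={d,y} ue={d}
  B3: def={n,q} ue={d,n}
  B4: def={d,x} ue={x}
  B5: def={q,r} ue={q}
  B6: def={r} ue={d}
  B7: def={n} ue={n,q}
  B8: def={r} ue={n}
  B9: def={d,n} ue={n}

Backward fixpoint:
  B0 li=∅ lo={d,r,x}
  B1 li={d,r} lo={d,n,q,r}
  B2 li={d,x} lo={x}
  B3 li={d,n} lo={d,n,q}
  B4 li={x} lo={d,x}
  B5 li={d,n,q} lo={d,n,q,r}
  B6 li={d,n} lo={n}
  B7 li={n,q,r} lo={n,r}
  B8 li={n} lo={n,r}
  B9 li={n,r} lo={d,r}

Interference:
  d↔{n,q,r,x}
  n↔{d,q,r}
  q↔{d,n,r}
  r↔{d,n,q,x}
  x↔{d,r,y}
  y↔{x}

Registers:
  clique {d,n,q,r} ⇒ need ≥ 4
  4-colouring: R0={d,y}  R1={r}  R2={n,x}  R3={q}
  χ = 4

Answer: 4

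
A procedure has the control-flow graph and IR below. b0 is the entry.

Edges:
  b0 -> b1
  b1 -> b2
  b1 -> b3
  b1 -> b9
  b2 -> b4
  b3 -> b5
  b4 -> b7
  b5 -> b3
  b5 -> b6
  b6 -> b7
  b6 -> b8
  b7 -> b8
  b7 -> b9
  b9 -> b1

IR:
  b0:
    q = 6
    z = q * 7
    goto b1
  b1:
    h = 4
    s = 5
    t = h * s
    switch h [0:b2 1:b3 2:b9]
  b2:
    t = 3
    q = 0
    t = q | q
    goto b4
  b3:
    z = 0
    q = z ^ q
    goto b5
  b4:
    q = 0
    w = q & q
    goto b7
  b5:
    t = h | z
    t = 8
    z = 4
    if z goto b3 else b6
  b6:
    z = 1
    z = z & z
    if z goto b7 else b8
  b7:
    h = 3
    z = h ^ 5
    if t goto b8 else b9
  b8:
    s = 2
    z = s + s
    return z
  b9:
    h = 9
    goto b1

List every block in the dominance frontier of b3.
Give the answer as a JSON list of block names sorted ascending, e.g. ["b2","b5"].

idom tree: b1←b0 b2←b1 b3←b1 b4←b2 b5←b3 b6←b5 b7←b1 b8←b1 b9←b1
Dom∩ at merges:
  b1: preds {b0,b9}: {b0} ∩ {b0,b1,b9} = {b0}; idom=b0
  b3: preds {b1,b5}: {b0,b1} ∩ {b0,b1,b3,b5} = {b0,b1}; idom=b1
  b7: preds {b4,b6}: {b0,b1,b2,b4} ∩ {b0,b1,b3,b5,b6} = {b0,b1}; idom=b1
  b8: preds {b6,b7}: {b0,b1,b3,b5,b6} ∩ {b0,b1,b7} = {b0,b1}; idom=b1
  b9: preds {b1,b7}: {b0,b1} ∩ {b0,b1,b7} = {b0,b1}; idom=b1

DF derivation:
  join b1 pred b0: · stop@b0
  join b1 pred b9: b9→b1 stop@b0
  join b3 pred b1: · stop@b1
  join b3 pred b5: b5→b3 stop@b1
  join b7 pred b4: b4→b2 stop@b1
  join b7 pred b6: b6→b5→b3 stop@b1
  join b8 pred b6: b6→b5→b3 stop@b1
  join b8 pred b7: b7 stop@b1
  join b9 pred b1: · stop@b1
  join b9 pred b7: b7 stop@b1
  b0 → ∅
  b1 → {b1}
  b2 → {b7}
  b3 → {b3,b7,b8}
  b4 → {b7}
  b5 → {b3,b7,b8}
  b6 → {b7,b8}
  b7 → {b8,b9}
  b8 → ∅
  b9 → {b1}

DF(b3) = ["b3", "b7", "b8"]

Answer: ["b3", "b7", "b8"]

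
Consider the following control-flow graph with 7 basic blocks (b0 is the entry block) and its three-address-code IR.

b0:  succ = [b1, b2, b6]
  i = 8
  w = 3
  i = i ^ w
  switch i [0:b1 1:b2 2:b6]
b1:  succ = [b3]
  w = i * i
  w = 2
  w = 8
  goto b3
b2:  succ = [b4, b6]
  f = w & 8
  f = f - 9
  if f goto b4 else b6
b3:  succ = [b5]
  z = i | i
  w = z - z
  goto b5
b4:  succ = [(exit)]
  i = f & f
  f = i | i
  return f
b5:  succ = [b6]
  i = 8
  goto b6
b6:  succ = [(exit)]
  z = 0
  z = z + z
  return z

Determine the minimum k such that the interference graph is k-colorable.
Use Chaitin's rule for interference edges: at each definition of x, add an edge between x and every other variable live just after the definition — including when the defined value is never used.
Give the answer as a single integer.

Answer: 2

Analysis:
Per-block:
  b0: def={i,w} ue=∅
  b1: def={w} ue={i}
  b2: def={f} ue={w}
  b3: def={w,z} ue={i}
  b4: def={f,i} ue={f}
  b5: def={i} ue=∅
  b6: def={z} ue=∅

Backward fixpoint:
  b0 li=∅ lo={i,w}
  b1 li={i} lo={i}
  b2 li={w} lo={f}
  b3 li={i} lo=∅
  b4 li={f} lo=∅
  b5 li=∅ lo=∅
  b6 li=∅ lo=∅

Conflict graph:
  f: ∅
  i: {w}
  w: {i}
  z: ∅

Chromatic number:
  {i,w} pairwise interfere (2-clique) ⇒ χ ≥ 2
  2-colouring: r0={f,i,z}  r1={w}
  χ = 2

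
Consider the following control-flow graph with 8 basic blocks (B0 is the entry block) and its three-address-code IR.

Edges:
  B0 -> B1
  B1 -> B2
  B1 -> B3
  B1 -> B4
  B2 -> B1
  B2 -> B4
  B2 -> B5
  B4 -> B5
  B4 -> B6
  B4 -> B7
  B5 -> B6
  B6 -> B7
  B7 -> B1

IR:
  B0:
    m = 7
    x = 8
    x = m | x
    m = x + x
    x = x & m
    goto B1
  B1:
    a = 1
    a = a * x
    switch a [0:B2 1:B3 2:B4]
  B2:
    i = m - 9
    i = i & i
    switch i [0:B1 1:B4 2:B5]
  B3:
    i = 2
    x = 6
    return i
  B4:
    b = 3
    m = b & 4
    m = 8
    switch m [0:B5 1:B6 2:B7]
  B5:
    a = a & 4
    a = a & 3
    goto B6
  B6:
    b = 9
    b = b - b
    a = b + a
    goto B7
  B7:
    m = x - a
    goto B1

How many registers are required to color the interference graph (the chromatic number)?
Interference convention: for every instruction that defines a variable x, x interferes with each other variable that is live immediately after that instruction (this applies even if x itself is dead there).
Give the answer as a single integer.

Answer: 4

Analysis:
Per-block:
  B0: {m,x} / ∅
  B1: {a} / {x}
  B2: {i} / {m}
  B3: {i,x} / ∅
  B4: {b,m} / ∅
  B5: {a} / {a}
  B6: {a,b} / {a}
  B7: {m} / {a,x}

Liveness:
  B0: in=∅ out={m,x}
  B1: in={m,x} out={a,m,x}
  B2: in={a,m,x} out={a,m,x}
  B3: in=∅ out=∅
  B4: in={a,x} out={a,x}
  B5: in={a,x} out={a,x}
  B6: in={a,x} out={a,x}
  B7: in={a,x} out={m,x}

Conflict graph:
  a↔{b,i,m,x}
  b↔{a,x}
  i↔{a,m,x}
  m↔{a,i,x}
  x↔{a,b,i,m}

Registers:
  lower bound: {a,i,m,x} mutually conflict ⇒ χ ≥ 4
  assign a→c0 b→c2 i→c2 m→c3 x→c1 — no edge inside a register ⇒ χ ≤ 4
  χ = 4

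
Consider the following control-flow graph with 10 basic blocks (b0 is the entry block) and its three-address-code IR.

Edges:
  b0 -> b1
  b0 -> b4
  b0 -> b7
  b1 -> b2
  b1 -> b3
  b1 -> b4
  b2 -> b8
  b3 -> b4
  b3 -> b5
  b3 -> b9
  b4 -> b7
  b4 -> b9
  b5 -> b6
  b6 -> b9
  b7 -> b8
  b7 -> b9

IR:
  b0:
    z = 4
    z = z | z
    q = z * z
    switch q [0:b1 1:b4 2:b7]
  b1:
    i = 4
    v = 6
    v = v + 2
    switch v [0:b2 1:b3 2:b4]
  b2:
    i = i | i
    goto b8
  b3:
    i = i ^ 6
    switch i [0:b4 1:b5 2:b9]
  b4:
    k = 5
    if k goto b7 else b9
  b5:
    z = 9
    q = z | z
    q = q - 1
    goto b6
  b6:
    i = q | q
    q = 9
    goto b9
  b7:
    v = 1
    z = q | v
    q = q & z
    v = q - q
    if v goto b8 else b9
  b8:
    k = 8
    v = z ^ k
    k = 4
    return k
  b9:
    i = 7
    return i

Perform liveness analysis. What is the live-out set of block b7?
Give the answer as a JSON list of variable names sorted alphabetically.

Per-block:
  b0 def {q,z} use ∅
  b1 def {i,v} use ∅
  b2 def {i} use {i}
  b3 def {i} use {i}
  b4 def {k} use ∅
  b5 def {q,z} use ∅
  b6 def {i,q} use {q}
  b7 def {q,v,z} use {q}
  b8 def {k,v} use {z}
  b9 def {i} use ∅

Backward fixpoint:
  live b0: ∅→{q,z}
  live b1: {q,z}→{i,q,z}
  live b2: {i,z}→{z}
  live b3: {i,q}→{q}
  live b4: {q}→{q}
  live b5: ∅→{q}
  live b6: {q}→∅
  live b7: {q}→{z}
  live b8: {z}→∅
  live b9: ∅→∅

live-out(b7) = ["z"]

Answer: ["z"]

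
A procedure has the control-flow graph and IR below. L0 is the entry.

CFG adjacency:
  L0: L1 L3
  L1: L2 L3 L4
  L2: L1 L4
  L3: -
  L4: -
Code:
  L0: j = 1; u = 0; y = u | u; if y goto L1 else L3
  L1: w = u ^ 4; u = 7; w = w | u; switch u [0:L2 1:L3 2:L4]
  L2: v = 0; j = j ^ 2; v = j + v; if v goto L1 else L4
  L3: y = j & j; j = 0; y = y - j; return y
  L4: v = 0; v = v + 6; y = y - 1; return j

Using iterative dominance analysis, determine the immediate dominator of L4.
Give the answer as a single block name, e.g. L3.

idom tree: L1←L0 L2←L1 L3←L0 L4←L1
Dom at joins:
  L1: preds {L0,L2}: {L0} ∩ {L0,L1,L2} = {L0}; idom=L0
  L3: preds {L0,L1}: {L0} ∩ {L0,L1} = {L0}; idom=L0
  L4: preds {L1,L2}: {L0,L1} ∩ {L0,L1,L2} = {L0,L1}; idom=L1

idom(L4) = L1

Answer: L1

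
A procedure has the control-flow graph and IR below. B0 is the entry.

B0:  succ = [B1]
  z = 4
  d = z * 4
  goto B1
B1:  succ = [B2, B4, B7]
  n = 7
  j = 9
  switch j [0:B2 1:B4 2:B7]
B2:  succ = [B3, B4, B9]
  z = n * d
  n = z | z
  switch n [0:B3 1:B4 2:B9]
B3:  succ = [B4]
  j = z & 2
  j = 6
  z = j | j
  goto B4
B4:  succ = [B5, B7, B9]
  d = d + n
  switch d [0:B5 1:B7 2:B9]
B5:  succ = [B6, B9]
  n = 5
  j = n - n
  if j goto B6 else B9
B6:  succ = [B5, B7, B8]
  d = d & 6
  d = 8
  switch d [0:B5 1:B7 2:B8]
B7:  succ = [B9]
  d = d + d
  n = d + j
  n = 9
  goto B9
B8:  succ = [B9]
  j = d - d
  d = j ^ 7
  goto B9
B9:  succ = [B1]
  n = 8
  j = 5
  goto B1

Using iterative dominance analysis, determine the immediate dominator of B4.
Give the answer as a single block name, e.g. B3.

Answer: B1

Working:
idom tree: B1←B0 B2←B1 B3←B2 B4←B1 B5←B4 B6←B5 B7←B1 B8←B6 B9←B1
Dom∩ at merges:
  B1: preds {B0,B9}: {B0} ∩ {B0,B1,B9} = {B0}; idom=B0
  B4: preds {B1,B2,B3}: {B0,B1} ∩ {B0,B1,B2} ∩ {B0,B1,B2,B3} = {B0,B1}; idom=B1
  B5: preds {B4,B6}: {B0,B1,B4} ∩ {B0,B1,B4,B5,B6} = {B0,B1,B4}; idom=B4
  B7: preds {B1,B4,B6}: {B0,B1} ∩ {B0,B1,B4} ∩ {B0,B1,B4,B5,B6} = {B0,B1}; idom=B1
  B9: preds {B2,B4,B5,B7,B8}: {B0,B1,B2} ∩ {B0,B1,B4} ∩ {B0,B1,B4,B5} ∩ {B0,B1,B7} ∩ {B0,B1,B4,B5,B6,B8} = {B0,B1}; idom=B1

idom(B4) = B1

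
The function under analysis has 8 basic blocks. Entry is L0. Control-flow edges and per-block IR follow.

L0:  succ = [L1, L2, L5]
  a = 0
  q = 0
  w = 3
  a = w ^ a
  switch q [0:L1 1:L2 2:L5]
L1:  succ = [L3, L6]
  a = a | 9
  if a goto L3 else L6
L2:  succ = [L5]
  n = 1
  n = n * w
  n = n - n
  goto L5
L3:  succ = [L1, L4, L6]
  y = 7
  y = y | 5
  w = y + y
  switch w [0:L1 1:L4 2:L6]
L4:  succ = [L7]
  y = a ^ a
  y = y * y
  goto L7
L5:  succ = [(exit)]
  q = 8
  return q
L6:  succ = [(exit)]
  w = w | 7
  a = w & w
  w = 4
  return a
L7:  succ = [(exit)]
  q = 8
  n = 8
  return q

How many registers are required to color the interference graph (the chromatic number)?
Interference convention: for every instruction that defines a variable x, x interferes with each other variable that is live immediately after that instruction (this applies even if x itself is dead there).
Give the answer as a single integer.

Per-block:
  L0 def {a,q,w} use ∅
  L1 def {a} use {a}
  L2 def {n} use {w}
  L3 def {w,y} use ∅
  L4 def {y} use {a}
  L5 def {q} use ∅
  L6 def {a,w} use {w}
  L7 def {n,q} use ∅

Liveness:
  L0 li=∅ lo={a,w}
  L1 li={a,w} lo={a,w}
  L2 li={w} lo=∅
  L3 li={a} lo={a,w}
  L4 li={a} lo=∅
  L5 li=∅ lo=∅
  L6 li={w} lo=∅
  L7 li=∅ lo=∅

Interfere edges:
  a↔{q,w,y}
  n↔{q,w}
  q↔{a,n,w}
  w↔{a,n,q}
  y↔{a}

Chromatic number:
  lower bound: {a,q,w} mutually conflict ⇒ χ ≥ 3
  3-colouring: R0={a,n}  R1={q,y}  R2={w}
  χ = 3

Answer: 3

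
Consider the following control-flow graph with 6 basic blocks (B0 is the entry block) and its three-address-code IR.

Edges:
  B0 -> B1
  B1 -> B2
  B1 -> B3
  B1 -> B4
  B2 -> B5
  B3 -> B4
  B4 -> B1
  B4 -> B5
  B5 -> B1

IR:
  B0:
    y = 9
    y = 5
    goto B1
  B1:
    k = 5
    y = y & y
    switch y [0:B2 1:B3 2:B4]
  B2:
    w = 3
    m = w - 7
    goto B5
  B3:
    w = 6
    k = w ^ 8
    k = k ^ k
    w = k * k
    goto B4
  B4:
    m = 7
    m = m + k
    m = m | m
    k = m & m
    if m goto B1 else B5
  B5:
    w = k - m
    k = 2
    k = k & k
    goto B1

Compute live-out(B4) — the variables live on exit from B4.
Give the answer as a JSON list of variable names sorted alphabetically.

Answer: ["k", "m", "y"]

Derivation:
def/use:
  B0: {y} / ∅
  B1: {k,y} / {y}
  B2: {m,w} / ∅
  B3: {k,w} / ∅
  B4: {k,m} / {k}
  B5: {k,w} / {k,m}

Live sets:
  B0 li=∅ lo={y}
  B1 li={y} lo={k,y}
  B2 li={k,y} lo={k,m,y}
  B3 li={y} lo={k,y}
  B4 li={k,y} lo={k,m,y}
  B5 li={k,m,y} lo={y}

live-out(B4) = ["k", "m", "y"]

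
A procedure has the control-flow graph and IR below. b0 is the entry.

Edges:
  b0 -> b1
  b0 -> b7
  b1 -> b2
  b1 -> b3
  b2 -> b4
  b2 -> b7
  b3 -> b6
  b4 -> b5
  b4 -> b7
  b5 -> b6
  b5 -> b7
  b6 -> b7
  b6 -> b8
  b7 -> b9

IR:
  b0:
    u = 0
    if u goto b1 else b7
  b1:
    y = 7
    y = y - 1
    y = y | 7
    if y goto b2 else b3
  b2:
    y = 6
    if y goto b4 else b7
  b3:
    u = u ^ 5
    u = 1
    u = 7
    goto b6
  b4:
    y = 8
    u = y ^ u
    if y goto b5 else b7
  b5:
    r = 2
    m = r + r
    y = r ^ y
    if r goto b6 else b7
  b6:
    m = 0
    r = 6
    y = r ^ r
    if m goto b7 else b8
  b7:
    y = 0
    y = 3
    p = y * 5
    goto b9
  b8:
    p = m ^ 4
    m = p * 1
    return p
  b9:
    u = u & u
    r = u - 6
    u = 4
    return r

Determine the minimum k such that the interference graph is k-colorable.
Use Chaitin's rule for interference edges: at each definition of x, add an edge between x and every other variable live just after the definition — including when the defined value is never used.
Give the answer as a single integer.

Per-block:
  b0: def={u} ue=∅
  b1: def={y} ue=∅
  b2: def={y} ue=∅
  b3: def={u} ue={u}
  b4: def={u,y} ue={u}
  b5: def={m,r,y} ue={y}
  b6: def={m,r,y} ue=∅
  b7: def={p,y} ue=∅
  b8: def={m,p} ue={m}
  b9: def={r,u} ue={u}

Live sets:
  b0: in=∅ out={u}
  b1: in={u} out={u}
  b2: in={u} out={u}
  b3: in={u} out={u}
  b4: in={u} out={u,y}
  b5: in={u,y} out={u}
  b6: in={u} out={m,u}
  b7: in={u} out={u}
  b8: in={m} out=∅
  b9: in={u} out=∅

Interference:
  m — {p,r,u,y}
  p — {m,u}
  r — {m,u,y}
  u — {m,p,r,y}
  y — {m,r,u}

Chromatic number:
  {m,r,u,y} pairwise interfere (4-clique) ⇒ χ ≥ 4
  4-colouring: r0={m}  r1={u}  r2={p,r}  r3={y}
  χ = 4

Answer: 4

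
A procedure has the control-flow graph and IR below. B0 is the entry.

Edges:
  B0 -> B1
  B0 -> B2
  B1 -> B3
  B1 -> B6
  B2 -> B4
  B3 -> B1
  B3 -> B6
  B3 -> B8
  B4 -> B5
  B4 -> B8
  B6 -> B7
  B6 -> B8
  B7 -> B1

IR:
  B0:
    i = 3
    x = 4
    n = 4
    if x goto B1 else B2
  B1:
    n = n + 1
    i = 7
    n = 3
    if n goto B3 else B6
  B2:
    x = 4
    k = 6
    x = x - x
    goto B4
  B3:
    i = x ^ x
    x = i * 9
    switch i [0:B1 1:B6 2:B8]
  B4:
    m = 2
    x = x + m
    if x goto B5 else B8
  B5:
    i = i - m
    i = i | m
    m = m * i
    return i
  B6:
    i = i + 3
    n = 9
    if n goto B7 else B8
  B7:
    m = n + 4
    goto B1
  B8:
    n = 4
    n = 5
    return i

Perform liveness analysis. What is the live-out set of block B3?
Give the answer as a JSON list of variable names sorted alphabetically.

Answer: ["i", "n", "x"]

Working:
def/use:
  B0: {i,n,x} / ∅
  B1: {i,n} / {n}
  B2: {k,x} / ∅
  B3: {i,x} / {x}
  B4: {m,x} / {x}
  B5: {i,m} / {i,m}
  B6: {i,n} / {i}
  B7: {m} / {n}
  B8: {n} / {i}

Live sets:
  B0 li=∅ lo={i,n,x}
  B1 li={n,x} lo={i,n,x}
  B2 li={i} lo={i,x}
  B3 li={n,x} lo={i,n,x}
  B4 li={i,x} lo={i,m}
  B5 li={i,m} lo=∅
  B6 li={i,x} lo={i,n,x}
  B7 li={n,x} lo={n,x}
  B8 li={i} lo=∅

live-out(B3) = ["i", "n", "x"]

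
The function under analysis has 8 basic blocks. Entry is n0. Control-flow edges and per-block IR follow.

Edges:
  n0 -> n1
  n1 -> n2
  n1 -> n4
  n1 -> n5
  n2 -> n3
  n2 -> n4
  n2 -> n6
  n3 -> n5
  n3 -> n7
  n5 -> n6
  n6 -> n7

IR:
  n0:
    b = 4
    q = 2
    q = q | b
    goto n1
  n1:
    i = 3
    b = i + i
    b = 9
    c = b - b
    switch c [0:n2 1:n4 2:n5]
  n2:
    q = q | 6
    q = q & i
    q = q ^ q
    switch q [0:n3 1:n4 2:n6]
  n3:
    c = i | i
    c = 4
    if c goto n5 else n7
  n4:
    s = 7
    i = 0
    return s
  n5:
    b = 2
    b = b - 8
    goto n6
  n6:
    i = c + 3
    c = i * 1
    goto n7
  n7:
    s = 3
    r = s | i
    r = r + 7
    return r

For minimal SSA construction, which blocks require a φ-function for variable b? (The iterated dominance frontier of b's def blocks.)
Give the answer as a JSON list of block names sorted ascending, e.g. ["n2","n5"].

idom tree: n1←n0 n2←n1 n3←n2 n4←n1 n5←n1 n6←n1 n7←n1
Join-block Dom:
  n4: preds {n1,n2}: {n0,n1} ∩ {n0,n1,n2} = {n0,n1}; idom=n1
  n5: preds {n1,n3}: {n0,n1} ∩ {n0,n1,n2,n3} = {n0,n1}; idom=n1
  n6: preds {n2,n5}: {n0,n1,n2} ∩ {n0,n1,n5} = {n0,n1}; idom=n1
  n7: preds {n3,n6}: {n0,n1,n2,n3} ∩ {n0,n1,n6} = {n0,n1}; idom=n1

DF walk-up:
  n4←n1: walk · to n1
  n4←n2: walk n2 to n1
  n5←n1: walk · to n1
  n5←n3: walk n3→n2 to n1
  n6←n2: walk n2 to n1
  n6←n5: walk n5 to n1
  n7←n3: walk n3→n2 to n1
  n7←n6: walk n6 to n1
  n0: DF=∅
  n1: DF=∅
  n2: DF={n4,n5,n6,n7}
  n3: DF={n5,n7}
  n4: DF=∅
  n5: DF={n6}
  n6: DF={n7}
  n7: DF=∅

φ for b: defs {n0,n1,n5}
  DF⁺ = {n6,n7}

Answer: ["n6", "n7"]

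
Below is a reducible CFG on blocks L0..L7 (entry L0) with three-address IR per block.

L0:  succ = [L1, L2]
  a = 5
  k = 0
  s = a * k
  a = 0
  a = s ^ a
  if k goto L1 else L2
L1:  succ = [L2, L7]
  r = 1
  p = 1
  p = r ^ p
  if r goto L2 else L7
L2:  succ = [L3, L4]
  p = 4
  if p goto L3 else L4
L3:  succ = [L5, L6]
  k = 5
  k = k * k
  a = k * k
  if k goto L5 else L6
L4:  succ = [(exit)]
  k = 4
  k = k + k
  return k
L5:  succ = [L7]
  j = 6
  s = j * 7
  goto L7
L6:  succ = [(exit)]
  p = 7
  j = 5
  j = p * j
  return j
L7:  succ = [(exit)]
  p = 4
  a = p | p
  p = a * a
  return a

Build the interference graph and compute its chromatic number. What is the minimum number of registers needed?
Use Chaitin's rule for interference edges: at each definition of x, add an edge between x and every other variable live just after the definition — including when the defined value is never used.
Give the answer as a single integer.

Answer: 3

Analysis:
def/use:
  L0 def {a,k,s} use ∅
  L1 def {p,r} use ∅
  L2 def {p} use ∅
  L3 def {a,k} use ∅
  L4 def {k} use ∅
  L5 def {j,s} use ∅
  L6 def {j,p} use ∅
  L7 def {a,p} use ∅

Live sets:
  L0: in=∅ out=∅
  L1: in=∅ out=∅
  L2: in=∅ out=∅
  L3: in=∅ out=∅
  L4: in=∅ out=∅
  L5: in=∅ out=∅
  L6: in=∅ out=∅
  L7: in=∅ out=∅

Conflict graph:
  a — {k,p,s}
  j — {p}
  k — {a,s}
  p — {a,j,r}
  r — {p}
  s — {a,k}

Colouring:
  lower bound: {a,k,s} mutually conflict ⇒ χ ≥ 3
  assign a→R0 j→R0 k→R1 p→R1 r→R0 s→R2 — no edge inside a register ⇒ χ ≤ 3
  χ = 3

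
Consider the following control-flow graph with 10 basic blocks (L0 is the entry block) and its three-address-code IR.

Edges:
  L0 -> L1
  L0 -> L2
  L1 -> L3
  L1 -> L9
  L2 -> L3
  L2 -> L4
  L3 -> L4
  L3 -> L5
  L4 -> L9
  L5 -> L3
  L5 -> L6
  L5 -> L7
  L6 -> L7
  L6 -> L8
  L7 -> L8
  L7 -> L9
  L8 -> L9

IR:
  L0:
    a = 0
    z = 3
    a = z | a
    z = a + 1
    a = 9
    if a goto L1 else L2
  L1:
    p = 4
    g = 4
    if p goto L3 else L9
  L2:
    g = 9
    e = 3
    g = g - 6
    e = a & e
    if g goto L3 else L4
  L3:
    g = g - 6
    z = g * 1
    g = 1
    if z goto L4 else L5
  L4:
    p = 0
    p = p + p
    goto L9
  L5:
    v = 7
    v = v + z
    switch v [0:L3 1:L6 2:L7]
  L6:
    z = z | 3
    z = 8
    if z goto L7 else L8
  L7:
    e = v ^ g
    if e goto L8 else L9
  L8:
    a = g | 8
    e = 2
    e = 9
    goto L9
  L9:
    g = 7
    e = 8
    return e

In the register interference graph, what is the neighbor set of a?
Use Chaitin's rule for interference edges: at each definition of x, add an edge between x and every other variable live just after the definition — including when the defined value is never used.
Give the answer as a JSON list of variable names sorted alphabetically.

Block summaries:
  L0: def={a,z} ue=∅
  L1: def={g,p} ue=∅
  L2: def={e,g} ue={a}
  L3: def={g,z} ue={g}
  L4: def={p} ue=∅
  L5: def={v} ue={z}
  L6: def={z} ue={z}
  L7: def={e} ue={g,v}
  L8: def={a,e} ue={g}
  L9: def={e,g} ue=∅

Backward fixpoint:
  L0: in=∅ out={a}
  L1: in=∅ out={g}
  L2: in={a} out={g}
  L3: in={g} out={g,z}
  L4: in=∅ out=∅
  L5: in={g,z} out={g,v,z}
  L6: in={g,v,z} out={g,v}
  L7: in={g,v} out={g}
  L8: in={g} out=∅
  L9: in=∅ out=∅

Interfere edges:
  a↔{e,g,z}
  e↔{a,g}
  g↔{a,e,p,v,z}
  p↔{g}
  v↔{g,z}
  z↔{a,g,v}

N(a) = ["e", "g", "z"]

Answer: ["e", "g", "z"]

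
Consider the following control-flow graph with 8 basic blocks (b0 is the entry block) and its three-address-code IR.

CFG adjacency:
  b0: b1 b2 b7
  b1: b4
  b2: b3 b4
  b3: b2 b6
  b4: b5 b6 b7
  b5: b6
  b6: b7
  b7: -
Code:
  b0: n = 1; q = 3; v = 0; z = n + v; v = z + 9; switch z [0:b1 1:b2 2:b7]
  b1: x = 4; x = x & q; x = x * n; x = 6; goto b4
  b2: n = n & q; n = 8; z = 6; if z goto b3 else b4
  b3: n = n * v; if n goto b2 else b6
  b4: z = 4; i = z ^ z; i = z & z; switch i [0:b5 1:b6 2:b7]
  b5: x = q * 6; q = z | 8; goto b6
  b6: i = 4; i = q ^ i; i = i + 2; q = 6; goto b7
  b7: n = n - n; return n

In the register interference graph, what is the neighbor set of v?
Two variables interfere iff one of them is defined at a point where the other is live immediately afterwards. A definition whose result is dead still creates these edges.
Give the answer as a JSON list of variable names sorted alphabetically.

def/use:
  b0 def {n,q,v,z} use ∅
  b1 def {x} use {n,q}
  b2 def {n,z} use {n,q}
  b3 def {n} use {n,v}
  b4 def {i,z} use ∅
  b5 def {q,x} use {q,z}
  b6 def {i,q} use {q}
  b7 def {n} use {n}

Live sets:
  b0 li=∅ lo={n,q,v}
  b1 li={n,q} lo={n,q}
  b2 li={n,q,v} lo={n,q,v}
  b3 li={n,q,v} lo={n,q,v}
  b4 li={n,q} lo={n,q,z}
  b5 li={n,q,z} lo={n,q}
  b6 li={n,q} lo={n}
  b7 li={n} lo=∅

Interfere edges:
  i: {n,q,z}
  n: {i,q,v,x,z}
  q: {i,n,v,x,z}
  v: {n,q,z}
  x: {n,q,z}
  z: {i,n,q,v,x}

N(v) = ["n", "q", "z"]

Answer: ["n", "q", "z"]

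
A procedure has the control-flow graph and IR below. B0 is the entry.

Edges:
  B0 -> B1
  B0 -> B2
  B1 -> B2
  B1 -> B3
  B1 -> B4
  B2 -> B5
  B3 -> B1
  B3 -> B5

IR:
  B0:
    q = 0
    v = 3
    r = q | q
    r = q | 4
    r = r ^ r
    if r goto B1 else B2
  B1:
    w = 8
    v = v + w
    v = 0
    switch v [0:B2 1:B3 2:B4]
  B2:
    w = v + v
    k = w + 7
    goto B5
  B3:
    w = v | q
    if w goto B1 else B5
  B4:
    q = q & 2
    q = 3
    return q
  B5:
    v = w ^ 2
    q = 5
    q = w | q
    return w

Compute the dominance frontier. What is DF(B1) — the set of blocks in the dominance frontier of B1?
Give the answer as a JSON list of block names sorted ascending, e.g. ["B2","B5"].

idom tree: B1←B0 B2←B0 B3←B1 B4←B1 B5←B0
Dom∩ at merges:
  B1: preds {B0,B3}: {B0} ∩ {B0,B1,B3} = {B0}; idom=B0
  B2: preds {B0,B1}: {B0} ∩ {B0,B1} = {B0}; idom=B0
  B5: preds {B2,B3}: {B0,B2} ∩ {B0,B1,B3} = {B0}; idom=B0

Frontier:
  join B1 pred B0: · stop@B0
  join B1 pred B3: B3→B1 stop@B0
  join B2 pred B0: · stop@B0
  join B2 pred B1: B1 stop@B0
  join B5 pred B2: B2 stop@B0
  join B5 pred B3: B3→B1 stop@B0
  B0: DF=∅
  B1: DF={B1,B2,B5}
  B2: DF={B5}
  B3: DF={B1,B5}
  B4: DF=∅
  B5: DF=∅

DF(B1) = ["B1", "B2", "B5"]

Answer: ["B1", "B2", "B5"]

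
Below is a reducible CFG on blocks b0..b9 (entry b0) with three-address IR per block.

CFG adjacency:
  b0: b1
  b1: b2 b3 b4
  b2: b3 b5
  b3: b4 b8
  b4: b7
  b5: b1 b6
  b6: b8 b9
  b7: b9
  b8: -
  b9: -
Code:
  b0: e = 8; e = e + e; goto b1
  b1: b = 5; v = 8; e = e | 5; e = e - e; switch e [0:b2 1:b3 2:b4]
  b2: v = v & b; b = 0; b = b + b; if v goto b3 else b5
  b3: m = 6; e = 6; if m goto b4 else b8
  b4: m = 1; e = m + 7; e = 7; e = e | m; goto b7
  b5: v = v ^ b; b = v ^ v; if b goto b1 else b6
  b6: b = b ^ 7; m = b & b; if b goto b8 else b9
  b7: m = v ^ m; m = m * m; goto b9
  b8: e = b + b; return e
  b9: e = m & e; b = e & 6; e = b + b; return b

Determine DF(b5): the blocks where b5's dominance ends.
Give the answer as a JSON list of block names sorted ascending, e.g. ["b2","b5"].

Answer: ["b1", "b8", "b9"]

Analysis:
idom tree: b1←b0 b2←b1 b3←b1 b4←b1 b5←b2 b6←b5 b7←b4 b8←b1 b9←b1
Dom at joins:
  b1: preds {b0,b5}: {b0} ∩ {b0,b1,b2,b5} = {b0}; idom=b0
  b3: preds {b1,b2}: {b0,b1} ∩ {b0,b1,b2} = {b0,b1}; idom=b1
  b4: preds {b1,b3}: {b0,b1} ∩ {b0,b1,b3} = {b0,b1}; idom=b1
  b8: preds {b3,b6}: {b0,b1,b3} ∩ {b0,b1,b2,b5,b6} = {b0,b1}; idom=b1
  b9: preds {b6,b7}: {b0,b1,b2,b5,b6} ∩ {b0,b1,b4,b7} = {b0,b1}; idom=b1

DF walk-up:
  b1←b0: walk · to b0
  b1←b5: walk b5→b2→b1 to b0
  b3←b1: walk · to b1
  b3←b2: walk b2 to b1
  b4←b1: walk · to b1
  b4←b3: walk b3 to b1
  b8←b3: walk b3 to b1
  b8←b6: walk b6→b5→b2 to b1
  b9←b6: walk b6→b5→b2 to b1
  b9←b7: walk b7→b4 to b1
  DF(b0)=∅
  DF(b1)={b1}
  DF(b2)={b1,b3,b8,b9}
  DF(b3)={b4,b8}
  DF(b4)={b9}
  DF(b5)={b1,b8,b9}
  DF(b6)={b8,b9}
  DF(b7)={b9}
  DF(b8)=∅
  DF(b9)=∅

DF(b5) = ["b1", "b8", "b9"]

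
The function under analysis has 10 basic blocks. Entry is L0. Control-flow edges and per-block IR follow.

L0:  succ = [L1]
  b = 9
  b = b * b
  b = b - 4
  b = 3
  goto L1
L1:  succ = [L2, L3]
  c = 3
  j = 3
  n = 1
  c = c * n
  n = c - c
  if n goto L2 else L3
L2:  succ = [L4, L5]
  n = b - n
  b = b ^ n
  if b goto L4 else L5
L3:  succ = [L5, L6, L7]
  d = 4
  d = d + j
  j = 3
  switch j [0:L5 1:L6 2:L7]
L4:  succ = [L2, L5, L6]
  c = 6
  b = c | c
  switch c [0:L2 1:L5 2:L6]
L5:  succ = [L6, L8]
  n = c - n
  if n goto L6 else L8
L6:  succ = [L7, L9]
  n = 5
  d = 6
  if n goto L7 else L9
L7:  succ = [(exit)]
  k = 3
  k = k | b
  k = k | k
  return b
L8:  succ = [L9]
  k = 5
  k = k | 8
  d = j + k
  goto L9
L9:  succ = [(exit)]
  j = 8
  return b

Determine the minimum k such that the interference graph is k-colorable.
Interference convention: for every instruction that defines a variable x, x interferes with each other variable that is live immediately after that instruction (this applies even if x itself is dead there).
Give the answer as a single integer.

Answer: 5

Working:
Block summaries:
  L0: {b} / ∅
  L1: {c,j,n} / ∅
  L2: {b,n} / {b,n}
  L3: {d,j} / {j}
  L4: {b,c} / ∅
  L5: {n} / {c,n}
  L6: {d,n} / ∅
  L7: {k} / {b}
  L8: {d,k} / {j}
  L9: {j} / {b}

Backward fixpoint:
  L0 li=∅ lo={b}
  L1 li={b} lo={b,c,j,n}
  L2 li={b,c,j,n} lo={b,c,j,n}
  L3 li={b,c,j,n} lo={b,c,j,n}
  L4 li={j,n} lo={b,c,j,n}
  L5 li={b,c,j,n} lo={b,j}
  L6 li={b} lo={b}
  L7 li={b} lo=∅
  L8 li={b,j} lo={b}
  L9 li={b} lo=∅

Interference:
  b — {c,d,j,k,n}
  c — {b,d,j,n}
  d — {b,c,j,n}
  j — {b,c,d,k,n}
  k — {b,j}
  n — {b,c,d,j}

Chromatic number:
  lower bound: {b,c,d,j,n} mutually conflict ⇒ χ ≥ 5
  assign b→r0 c→r2 d→r3 j→r1 k→r2 n→r4 — no edge inside a register ⇒ χ ≤ 5
  χ = 5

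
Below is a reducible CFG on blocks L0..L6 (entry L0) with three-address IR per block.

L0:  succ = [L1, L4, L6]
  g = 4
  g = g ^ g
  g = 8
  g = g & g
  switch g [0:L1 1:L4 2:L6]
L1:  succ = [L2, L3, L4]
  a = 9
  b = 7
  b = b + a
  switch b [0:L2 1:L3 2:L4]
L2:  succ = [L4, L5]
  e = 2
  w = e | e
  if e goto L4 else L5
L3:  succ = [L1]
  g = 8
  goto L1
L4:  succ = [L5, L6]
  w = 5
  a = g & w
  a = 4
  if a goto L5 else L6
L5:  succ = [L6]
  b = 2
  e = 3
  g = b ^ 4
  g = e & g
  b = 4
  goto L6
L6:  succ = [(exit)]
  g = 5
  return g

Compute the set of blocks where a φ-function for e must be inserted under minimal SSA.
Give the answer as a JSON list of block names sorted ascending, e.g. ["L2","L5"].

Answer: ["L4", "L5", "L6"]

Analysis:
idom tree: L1←L0 L2←L1 L3←L1 L4←L0 L5←L0 L6←L0
Dom at joins:
  L1: preds {L0,L3}: {L0} ∩ {L0,L1,L3} = {L0}; idom=L0
  L4: preds {L0,L1,L2}: {L0} ∩ {L0,L1} ∩ {L0,L1,L2} = {L0}; idom=L0
  L5: preds {L2,L4}: {L0,L1,L2} ∩ {L0,L4} = {L0}; idom=L0
  L6: preds {L0,L4,L5}: {L0} ∩ {L0,L4} ∩ {L0,L5} = {L0}; idom=L0

DF derivation:
  L1←L0: walk · to L0
  L1←L3: walk L3→L1 to L0
  L4←L0: walk · to L0
  L4←L1: walk L1 to L0
  L4←L2: walk L2→L1 to L0
  L5←L2: walk L2→L1 to L0
  L5←L4: walk L4 to L0
  L6←L0: walk · to L0
  L6←L4: walk L4 to L0
  L6←L5: walk L5 to L0
  DF(L0)=∅
  DF(L1)={L1,L4,L5}
  DF(L2)={L4,L5}
  DF(L3)={L1}
  DF(L4)={L5,L6}
  DF(L5)={L6}
  DF(L6)=∅

φ for e: defs {L2,L5}
  DF⁺ = {L4,L5,L6}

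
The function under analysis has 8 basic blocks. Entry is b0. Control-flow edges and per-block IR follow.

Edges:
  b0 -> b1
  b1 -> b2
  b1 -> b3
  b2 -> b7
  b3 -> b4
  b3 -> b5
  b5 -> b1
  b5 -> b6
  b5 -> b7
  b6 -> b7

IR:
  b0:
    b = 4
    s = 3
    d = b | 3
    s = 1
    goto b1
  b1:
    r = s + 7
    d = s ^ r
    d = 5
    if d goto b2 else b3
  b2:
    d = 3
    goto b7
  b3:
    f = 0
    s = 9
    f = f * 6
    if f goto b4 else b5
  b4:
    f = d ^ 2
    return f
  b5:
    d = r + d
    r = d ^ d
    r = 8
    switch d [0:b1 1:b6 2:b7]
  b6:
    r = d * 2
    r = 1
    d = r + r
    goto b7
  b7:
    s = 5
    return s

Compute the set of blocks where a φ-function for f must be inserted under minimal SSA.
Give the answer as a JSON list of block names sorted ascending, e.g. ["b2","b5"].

Answer: ["b1", "b7"]

Analysis:
idom tree: b1←b0 b2←b1 b3←b1 b4←b3 b5←b3 b6←b5 b7←b1
Join-block Dom:
  b1: preds {b0,b5}: {b0} ∩ {b0,b1,b3,b5} = {b0}; idom=b0
  b7: preds {b2,b5,b6}: {b0,b1,b2} ∩ {b0,b1,b3,b5} ∩ {b0,b1,b3,b5,b6} = {b0,b1}; idom=b1

DF derivation:
  join b1 pred b0: · stop@b0
  join b1 pred b5: b5→b3→b1 stop@b0
  join b7 pred b2: b2 stop@b1
  join b7 pred b5: b5→b3 stop@b1
  join b7 pred b6: b6→b5→b3 stop@b1
  b0 → ∅
  b1 → {b1}
  b2 → {b7}
  b3 → {b1,b7}
  b4 → ∅
  b5 → {b1,b7}
  b6 → {b7}
  b7 → ∅

φ for f: defs {b3,b4}
  DF⁺ = {b1,b7}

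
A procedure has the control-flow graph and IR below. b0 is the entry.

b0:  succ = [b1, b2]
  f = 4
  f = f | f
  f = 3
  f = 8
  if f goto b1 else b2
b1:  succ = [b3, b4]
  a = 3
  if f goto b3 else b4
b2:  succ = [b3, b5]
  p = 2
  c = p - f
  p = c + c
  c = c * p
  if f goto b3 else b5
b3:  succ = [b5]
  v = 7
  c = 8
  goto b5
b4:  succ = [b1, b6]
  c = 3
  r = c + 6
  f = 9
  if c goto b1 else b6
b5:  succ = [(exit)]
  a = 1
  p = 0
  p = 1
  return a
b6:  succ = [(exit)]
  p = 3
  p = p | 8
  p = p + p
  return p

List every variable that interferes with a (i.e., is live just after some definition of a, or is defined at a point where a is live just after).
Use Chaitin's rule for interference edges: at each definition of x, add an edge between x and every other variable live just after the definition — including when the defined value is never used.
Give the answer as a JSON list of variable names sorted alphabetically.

Answer: ["f", "p"]

Analysis:
Block summaries:
  b0 def {f} use ∅
  b1 def {a} use {f}
  b2 def {c,p} use {f}
  b3 def {c,v} use ∅
  b4 def {c,f,r} use ∅
  b5 def {a,p} use ∅
  b6 def {p} use ∅

Live sets:
  b0 li=∅ lo={f}
  b1 li={f} lo=∅
  b2 li={f} lo=∅
  b3 li=∅ lo=∅
  b4 li=∅ lo={f}
  b5 li=∅ lo=∅
  b6 li=∅ lo=∅

Interference:
  a: {f,p}
  c: {f,p,r}
  f: {a,c,p}
  p: {a,c,f}
  r: {c}
  v: ∅

N(a) = ["f", "p"]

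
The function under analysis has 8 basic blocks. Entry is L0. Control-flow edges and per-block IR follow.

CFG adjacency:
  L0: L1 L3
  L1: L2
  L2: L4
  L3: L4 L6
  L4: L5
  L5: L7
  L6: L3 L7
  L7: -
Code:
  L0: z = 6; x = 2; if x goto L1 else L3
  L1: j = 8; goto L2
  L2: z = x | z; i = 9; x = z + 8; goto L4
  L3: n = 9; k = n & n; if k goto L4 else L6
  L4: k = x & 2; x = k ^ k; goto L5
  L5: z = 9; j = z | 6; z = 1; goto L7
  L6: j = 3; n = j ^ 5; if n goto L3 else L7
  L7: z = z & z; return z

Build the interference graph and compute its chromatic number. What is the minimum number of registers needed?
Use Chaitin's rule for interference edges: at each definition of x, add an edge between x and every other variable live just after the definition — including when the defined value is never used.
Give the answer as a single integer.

Answer: 3

Working:
Block summaries:
  L0: {x,z} / ∅
  L1: {j} / ∅
  L2: {i,x,z} / {x,z}
  L3: {k,n} / ∅
  L4: {k,x} / {x}
  L5: {j,z} / ∅
  L6: {j,n} / ∅
  L7: {z} / {z}

Live sets:
  L0: in=∅ out={x,z}
  L1: in={x,z} out={x,z}
  L2: in={x,z} out={x}
  L3: in={x,z} out={x,z}
  L4: in={x} out=∅
  L5: in=∅ out={z}
  L6: in={x,z} out={x,z}
  L7: in={z} out=∅

Conflict graph:
  i — {z}
  j — {x,z}
  k — {x,z}
  n — {x,z}
  x — {j,k,n,z}
  z — {i,j,k,n,x}

Registers:
  {j,x,z} pairwise interfere (3-clique) ⇒ χ ≥ 3
  3-colouring: c0={z}  c1={i,x}  c2={j,k,n}
  χ = 3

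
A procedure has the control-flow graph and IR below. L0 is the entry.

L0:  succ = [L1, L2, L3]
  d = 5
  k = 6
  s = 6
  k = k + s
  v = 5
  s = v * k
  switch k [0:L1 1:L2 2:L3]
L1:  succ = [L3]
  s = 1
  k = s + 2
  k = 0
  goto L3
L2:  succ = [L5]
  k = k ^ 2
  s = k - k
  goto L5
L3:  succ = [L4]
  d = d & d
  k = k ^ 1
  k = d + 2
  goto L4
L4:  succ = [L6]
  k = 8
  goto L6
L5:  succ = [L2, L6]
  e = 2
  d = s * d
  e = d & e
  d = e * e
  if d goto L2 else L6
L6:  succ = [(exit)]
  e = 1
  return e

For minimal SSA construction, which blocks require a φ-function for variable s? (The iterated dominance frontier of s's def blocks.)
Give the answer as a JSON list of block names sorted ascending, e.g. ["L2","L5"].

Answer: ["L2", "L3", "L6"]

Analysis:
idom tree: L1←L0 L2←L0 L3←L0 L4←L3 L5←L2 L6←L0
Dom at joins:
  L2: preds {L0,L5}: {L0} ∩ {L0,L2,L5} = {L0}; idom=L0
  L3: preds {L0,L1}: {L0} ∩ {L0,L1} = {L0}; idom=L0
  L6: preds {L4,L5}: {L0,L3,L4} ∩ {L0,L2,L5} = {L0}; idom=L0

Frontier:
  join L2 pred L0: · stop@L0
  join L2 pred L5: L5→L2 stop@L0
  join L3 pred L0: · stop@L0
  join L3 pred L1: L1 stop@L0
  join L6 pred L4: L4→L3 stop@L0
  join L6 pred L5: L5→L2 stop@L0
  DF(L0)=∅
  DF(L1)={L3}
  DF(L2)={L2,L6}
  DF(L3)={L6}
  DF(L4)={L6}
  DF(L5)={L2,L6}
  DF(L6)=∅

φ for s: defs {L0,L1,L2}
  DF⁺ = {L2,L3,L6}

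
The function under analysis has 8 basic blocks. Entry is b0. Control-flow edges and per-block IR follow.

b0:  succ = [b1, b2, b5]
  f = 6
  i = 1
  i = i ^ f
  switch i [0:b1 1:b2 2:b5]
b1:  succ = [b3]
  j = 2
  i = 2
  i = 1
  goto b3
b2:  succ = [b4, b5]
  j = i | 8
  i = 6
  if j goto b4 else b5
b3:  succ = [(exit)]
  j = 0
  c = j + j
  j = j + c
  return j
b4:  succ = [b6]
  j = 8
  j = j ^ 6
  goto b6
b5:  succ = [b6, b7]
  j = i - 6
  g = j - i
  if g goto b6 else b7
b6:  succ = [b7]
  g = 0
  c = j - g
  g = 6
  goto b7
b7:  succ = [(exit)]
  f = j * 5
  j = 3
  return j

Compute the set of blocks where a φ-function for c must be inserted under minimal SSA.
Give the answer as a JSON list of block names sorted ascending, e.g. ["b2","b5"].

Answer: ["b7"]

Derivation:
idom tree: b1←b0 b2←b0 b3←b1 b4←b2 b5←b0 b6←b0 b7←b0
Dom at joins:
  b5: preds {b0,b2}: {b0} ∩ {b0,b2} = {b0}; idom=b0
  b6: preds {b4,b5}: {b0,b2,b4} ∩ {b0,b5} = {b0}; idom=b0
  b7: preds {b5,b6}: {b0,b5} ∩ {b0,b6} = {b0}; idom=b0

Frontier:
  b5←b0: walk · to b0
  b5←b2: walk b2 to b0
  b6←b4: walk b4→b2 to b0
  b6←b5: walk b5 to b0
  b7←b5: walk b5 to b0
  b7←b6: walk b6 to b0
  b0: DF=∅
  b1: DF=∅
  b2: DF={b5,b6}
  b3: DF=∅
  b4: DF={b6}
  b5: DF={b6,b7}
  b6: DF={b7}
  b7: DF=∅

φ for c: defs {b3,b6}
  DF⁺ = {b7}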